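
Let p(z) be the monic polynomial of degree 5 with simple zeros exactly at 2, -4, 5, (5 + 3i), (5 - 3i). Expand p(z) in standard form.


The polynomial is p(z) = ∏_{α ∈ S} (z − α), where S = {2, -4, 5, (5 + 3i), (5 - 3i)}.
Expanding the product yields: p(z) = z^5 -13·z^4 + 46·z^3 + 118·z^2 -1012·z + 1360.
Note conjugate pairs combine to real quadratics: (z − (5+3i))(z − (5−3i)) = z² − 10z + 34.
The resulting polynomial has degree 5 and real coefficients as required.

p(z) = z^5 -13·z^4 + 46·z^3 + 118·z^2 -1012·z + 1360.


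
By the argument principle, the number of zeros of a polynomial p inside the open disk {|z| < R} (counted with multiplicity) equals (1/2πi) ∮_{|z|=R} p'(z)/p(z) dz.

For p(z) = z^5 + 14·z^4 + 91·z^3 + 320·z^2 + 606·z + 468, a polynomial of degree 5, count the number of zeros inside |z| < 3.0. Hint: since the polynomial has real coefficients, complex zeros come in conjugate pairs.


The zeros of p are: (-3 + 3i), (-3 - 3i), -2, (-3 + 2i), (-3 - 2i).
Their magnitudes are: 4.243, 4.243, 2, 3.606, 3.606.
Zeros with |z| < R = 3.0: -2.
Count = 1.
By the argument principle, (1/2πi) ∮_{|z|=R} p'(z)/p(z) dz equals exactly this count.

Number of zeros inside |z| < 3.0: 1.


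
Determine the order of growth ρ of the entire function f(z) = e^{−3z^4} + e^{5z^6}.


Each summand is entire of order 4 and 6 respectively (as in the single-exponential case). The order of a sum is at most the max of the orders, so ρ ≤ 6. For the lower bound: on |z|=r choose arg z so that 5z^6 is real positive; then |e^{5z^6}| = e^{5r^6} while |e^{-3z^4}| ≤ e^{3r^4} = o(e^{5r^6}). So |f| ≥ e^{5r^6}(1 − o(1)) and ρ ≥ 6. Hence ρ = max(4, 6) = 6.
Therefore ρ = 6.

Order ρ = 6.


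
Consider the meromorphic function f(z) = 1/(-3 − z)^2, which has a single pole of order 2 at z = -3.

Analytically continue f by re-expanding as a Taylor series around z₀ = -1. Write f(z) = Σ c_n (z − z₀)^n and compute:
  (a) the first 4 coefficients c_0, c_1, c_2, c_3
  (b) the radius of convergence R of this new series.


Let w = z − z₀, so z = z₀ + w.
Then -3 − z = -3 − (z₀ + w) = (-3 − z₀) − w = -2 − w.
f(z) = 1/(-2 − w)^2 = (1/(-2)^2) · (1 − w/(-2))^{−2}.
By the binomial series (1−u)^{−2} = Σ_{n≥0} C(n+1, 1) u^n for |u|<1, with u = w/(-2):
  c_n = C(n+1, 1) / (-2)^(n+2).
  c_0 = 1/(-2)^2 = 1/4.
  c_1 = 2/(-2)^3 = -1/4.
  c_2 = 3/(-2)^4 = 3/16.
  c_3 = 4/(-2)^5 = -1/8.
The series is valid for |w/d| < 1, i.e. |z − z₀| < |d|.
Radius of convergence: R = |-3 − z₀| = |-2| = 2 (distance from z₀ to the singularity z = -3).

c_0 = 1/4, c_1 = -1/4, c_2 = 3/16, c_3 = -1/8; R = 2.


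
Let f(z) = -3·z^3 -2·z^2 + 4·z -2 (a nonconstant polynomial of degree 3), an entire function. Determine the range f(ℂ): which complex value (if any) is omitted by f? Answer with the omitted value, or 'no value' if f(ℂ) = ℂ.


Little Picard bounds the complement of f(ℂ) to at most one point.
For every w ∈ ℂ, the equation p(z) − w = 0 is a nonconstant polynomial in z and hence has at least one root by the fundamental theorem of algebra. So p is surjective onto ℂ, omitting no value.

Omitted value: no value.


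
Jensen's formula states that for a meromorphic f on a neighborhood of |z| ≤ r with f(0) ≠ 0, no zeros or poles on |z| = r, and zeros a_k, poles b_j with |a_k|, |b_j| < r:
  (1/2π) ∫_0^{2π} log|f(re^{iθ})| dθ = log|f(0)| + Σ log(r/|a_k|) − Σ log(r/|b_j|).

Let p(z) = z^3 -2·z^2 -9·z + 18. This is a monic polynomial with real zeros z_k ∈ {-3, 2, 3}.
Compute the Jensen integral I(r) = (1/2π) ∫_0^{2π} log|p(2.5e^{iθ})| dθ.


Zeros: -3, 2, 3; r = 2.5.
Inside |z| < r: 2. Outside (|z| ≥ r): -3, 3.
p(0) = 18, so log|p(0)| = log(18) = 2.8904.
Apply Jensen: I(r) = log|p(0)| + Σ_k log(r/|z_k|), summed over zeros inside |z| < r.
  log(r/|z_k|) for z_k = 2: log(2.5/2) = 0.2231
  Outside zeros (-3, 3) contribute nothing to the Jensen sum.
Sum over inside zeros: 0.2231.
I(r) = log|p(0)| + (inside sum) = 2.8904 + 0.2231 = 3.1135.
Note: since some zeros are outside |z| ≤ r, the simplified n·log(r) form does NOT apply — only the inside zeros contribute.

I(r) ≈ 3.1135.


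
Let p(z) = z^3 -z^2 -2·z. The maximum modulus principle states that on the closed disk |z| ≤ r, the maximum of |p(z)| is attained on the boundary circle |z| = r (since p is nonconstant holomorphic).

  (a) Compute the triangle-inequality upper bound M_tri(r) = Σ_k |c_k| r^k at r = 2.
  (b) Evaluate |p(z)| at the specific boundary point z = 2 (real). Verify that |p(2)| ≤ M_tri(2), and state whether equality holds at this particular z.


Coefficients: c_0 = 0, c_1 = -2, c_2 = -1, c_3 = 1. Radius r = 2.
Part (a). Triangle bound: M_tri(r) = Σ_k |c_k| r^k
  = |0|·2^0 + |-2|·2^1 + |-1|·2^2 + |1|·2^3
  = 0 + 4 + 4 + 8 = 16.
This bounds M(r) := max_{|z|=r} |p(z)| from above; equality holds iff all terms c_k z^k can be made to align in phase at a single z on |z|=r.
Part (b). At z = 2 (real, on the circle |z| = r):
  p(2) = (0)·2^0 + (-2)·2^1 + (-1)·2^2 + (1)·2^3 = 0.
  |p(2)| = 0.
Check: |p(2)| = 0 ≤ 16 = M_tri(2). ✓ Equality does not hold at z = 2 (the coefficients have mixed signs, so the terms do not all align in phase there).

M_tri(2) = 16; |p(2)| = 0; equality at z=2: no.


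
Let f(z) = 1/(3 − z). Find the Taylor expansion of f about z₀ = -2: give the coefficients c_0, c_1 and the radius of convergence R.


Let w = z − z₀, so z = z₀ + w.
Then 3 − z = 3 − (z₀ + w) = (3 − z₀) − w = 5 − w.
f(z) = 1/(5 − w) = (1/(5)) · 1/(1 − w/(5)) = Σ_{n≥0} w^n / (5)^(n+1).
So c_n = 1/(5)^(n+1):
  c_0 = 1/(5)^1 = 1/5.
  c_1 = 1/(5)^2 = 1/25.
The series is valid for |w/d| < 1, i.e. |z − z₀| < |d|.
Radius of convergence: R = |3 − z₀| = |5| = 5 (distance from z₀ to the singularity z = 3).

c_0 = 1/5, c_1 = 1/25; R = 5.


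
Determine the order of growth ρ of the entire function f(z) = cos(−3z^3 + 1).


Write cos(w) = (e^{iw} ± e^{−iw})/(2 or 2i), so |cos(w)| ≤ e^{|w|}. With w = −3z^3 + 1, |w| ≤ 3r^3 + 1 on |z|=r, giving M(r) ≤ e^{3r^3 + 1} and ρ ≤ 3. For the lower bound, choose z on |z|=r with -3z^3 purely imaginary of modulus 3r^3; then |cos(−3z^3 + 1)| grows like e^{3r^3}/2, so ρ ≥ 3. Hence ρ = 3.
Therefore ρ = 3.

Order ρ = 3.


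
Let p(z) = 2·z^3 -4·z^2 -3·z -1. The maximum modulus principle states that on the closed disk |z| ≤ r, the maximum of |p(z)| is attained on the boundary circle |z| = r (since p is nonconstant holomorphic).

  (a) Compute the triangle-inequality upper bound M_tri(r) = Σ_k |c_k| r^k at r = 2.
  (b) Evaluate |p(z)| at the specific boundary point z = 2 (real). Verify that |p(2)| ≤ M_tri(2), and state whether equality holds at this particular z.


Coefficients: c_0 = -1, c_1 = -3, c_2 = -4, c_3 = 2. Radius r = 2.
Part (a). Triangle bound: M_tri(r) = Σ_k |c_k| r^k
  = |-1|·2^0 + |-3|·2^1 + |-4|·2^2 + |2|·2^3
  = 1 + 6 + 16 + 16 = 39.
This bounds M(r) := max_{|z|=r} |p(z)| from above; equality holds iff all terms c_k z^k can be made to align in phase at a single z on |z|=r.
Part (b). At z = 2 (real, on the circle |z| = r):
  p(2) = (-1)·2^0 + (-3)·2^1 + (-4)·2^2 + (2)·2^3 = -7.
  |p(2)| = 7.
Check: |p(2)| = 7 ≤ 39 = M_tri(2). ✓ Equality does not hold at z = 2 (the coefficients have mixed signs, so the terms do not all align in phase there).

M_tri(2) = 39; |p(2)| = 7; equality at z=2: no.


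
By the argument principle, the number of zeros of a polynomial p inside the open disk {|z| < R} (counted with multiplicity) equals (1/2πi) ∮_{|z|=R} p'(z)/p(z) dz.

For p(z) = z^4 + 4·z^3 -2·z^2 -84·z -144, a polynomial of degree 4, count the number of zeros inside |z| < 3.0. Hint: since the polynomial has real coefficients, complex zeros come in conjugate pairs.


The zeros of p are: 4, (-3 + 3i), (-3 - 3i), -2.
Their magnitudes are: 4, 4.243, 4.243, 2.
Zeros with |z| < R = 3.0: -2.
Count = 1.
By the argument principle, (1/2πi) ∮_{|z|=R} p'(z)/p(z) dz equals exactly this count.

Number of zeros inside |z| < 3.0: 1.


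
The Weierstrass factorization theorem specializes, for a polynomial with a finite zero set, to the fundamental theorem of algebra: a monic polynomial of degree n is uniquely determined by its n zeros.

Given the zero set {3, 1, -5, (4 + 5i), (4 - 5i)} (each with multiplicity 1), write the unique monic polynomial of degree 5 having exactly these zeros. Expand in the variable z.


The polynomial is p(z) = ∏_{α ∈ S} (z − α), where S = {3, 1, -5, (4 + 5i), (4 - 5i)}.
Expanding the product yields: p(z) = z^5 -7·z^4 + 16·z^3 + 192·z^2 -817·z + 615.
Note conjugate pairs combine to real quadratics: (z − (4+5i))(z − (4−5i)) = z² − 8z + 41.
The resulting polynomial has degree 5 and real coefficients as required.

p(z) = z^5 -7·z^4 + 16·z^3 + 192·z^2 -817·z + 615.


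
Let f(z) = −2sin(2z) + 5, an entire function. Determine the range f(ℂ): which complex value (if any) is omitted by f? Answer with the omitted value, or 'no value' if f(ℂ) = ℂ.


Little Picard bounds the complement of f(ℂ) to at most one point.
sin is entire and surjective onto ℂ: for every w ∈ ℂ, sin(ζ) = w has a solution ζ ∈ ℂ (e.g., via the complex inverse arcsin). With ζ = 2z this gives z = ζ/(2). Then -2·sin(2z) takes every value in -2·ℂ = ℂ, and adding 5 is a bijection of ℂ. So f is surjective and omits no value. (Note: only on the real line is sin bounded by [−1, 1].)

Omitted value: no value.


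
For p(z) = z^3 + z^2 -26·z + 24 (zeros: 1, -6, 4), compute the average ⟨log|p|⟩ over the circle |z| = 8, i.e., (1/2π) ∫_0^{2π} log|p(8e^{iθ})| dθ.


Zeros: -6, 1, 4; r = 8.
Inside |z| < r: -6, 1, 4. Outside (|z| ≥ r): ∅.
p(0) = 24, so log|p(0)| = log(24) = 3.1781.
Apply Jensen: I(r) = log|p(0)| + Σ_k log(r/|z_k|), summed over zeros inside |z| < r.
  log(r/|z_k|) for z_k = 1: log(8/1) = 2.0794
  log(r/|z_k|) for z_k = -6: log(8/6) = 0.2877
  log(r/|z_k|) for z_k = 4: log(8/4) = 0.6931
Sum over inside zeros: 3.0603.
I(r) = log|p(0)| + (inside sum) = 3.1781 + 3.0603 = 6.2383.
Closed form (all zeros inside, monic): I(r) = n·log(r) = 3·log(8) = 6.2383. ✓

I(r) ≈ 6.2383.


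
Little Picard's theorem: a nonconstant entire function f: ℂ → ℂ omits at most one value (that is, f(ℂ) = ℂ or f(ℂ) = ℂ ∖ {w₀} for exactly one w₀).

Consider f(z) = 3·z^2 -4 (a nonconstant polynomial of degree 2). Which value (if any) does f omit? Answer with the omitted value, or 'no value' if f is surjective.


Little Picard bounds the complement of f(ℂ) to at most one point.
For every w ∈ ℂ, the equation p(z) − w = 0 is a nonconstant polynomial in z and hence has at least one root by the fundamental theorem of algebra. So p is surjective onto ℂ, omitting no value.

Omitted value: no value.


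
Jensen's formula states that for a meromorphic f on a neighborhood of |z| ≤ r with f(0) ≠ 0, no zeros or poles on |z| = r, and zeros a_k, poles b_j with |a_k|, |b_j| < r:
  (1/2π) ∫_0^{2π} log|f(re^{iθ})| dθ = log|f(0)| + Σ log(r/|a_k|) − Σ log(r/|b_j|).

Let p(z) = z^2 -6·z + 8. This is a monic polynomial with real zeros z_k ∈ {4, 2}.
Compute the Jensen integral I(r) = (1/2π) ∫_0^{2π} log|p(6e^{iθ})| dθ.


Zeros: 2, 4; r = 6.
Inside |z| < r: 2, 4. Outside (|z| ≥ r): ∅.
p(0) = 8, so log|p(0)| = log(8) = 2.0794.
Apply Jensen: I(r) = log|p(0)| + Σ_k log(r/|z_k|), summed over zeros inside |z| < r.
  log(r/|z_k|) for z_k = 4: log(6/4) = 0.4055
  log(r/|z_k|) for z_k = 2: log(6/2) = 1.0986
Sum over inside zeros: 1.5041.
I(r) = log|p(0)| + (inside sum) = 2.0794 + 1.5041 = 3.5835.
Closed form (all zeros inside, monic): I(r) = n·log(r) = 2·log(6) = 3.5835. ✓

I(r) ≈ 3.5835.


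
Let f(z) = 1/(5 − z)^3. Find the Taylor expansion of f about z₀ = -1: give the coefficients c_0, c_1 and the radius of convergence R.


Let w = z − z₀, so z = z₀ + w.
Then 5 − z = 5 − (z₀ + w) = (5 − z₀) − w = 6 − w.
f(z) = 1/(6 − w)^3 = (1/(6)^3) · (1 − w/(6))^{−3}.
By the binomial series (1−u)^{−3} = Σ_{n≥0} C(n+2, 2) u^n for |u|<1, with u = w/(6):
  c_n = C(n+2, 2) / (6)^(n+3).
  c_0 = 1/(6)^3 = 1/216.
  c_1 = 3/(6)^4 = 1/432.
The series is valid for |w/d| < 1, i.e. |z − z₀| < |d|.
Radius of convergence: R = |5 − z₀| = |6| = 6 (distance from z₀ to the singularity z = 5).

c_0 = 1/216, c_1 = 1/432; R = 6.


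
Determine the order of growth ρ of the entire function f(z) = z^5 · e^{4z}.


M(r) = max_{|z|=r} |1|·|z|^5·|e^{4z}| = 1·r^5 · e^{4r^1} (the factors attain their maxima compatibly on |z|=r). Then log M(r) = log 1 + 5·log r + 4r^1, dominated by the last term, so log log M(r) ~ 1·log r. The polynomial factor 1z^5 contributes only a log r term and does not affect the order. ρ = 1.
Therefore ρ = 1.

Order ρ = 1.


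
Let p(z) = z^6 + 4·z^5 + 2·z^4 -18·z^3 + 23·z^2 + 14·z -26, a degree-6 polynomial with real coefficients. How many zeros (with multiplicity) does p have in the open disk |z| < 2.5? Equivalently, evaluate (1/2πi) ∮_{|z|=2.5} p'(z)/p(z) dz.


The zeros of p are: (1 + 1i), (1 - 1i), -1, 1, (-3 + 2i), (-3 - 2i).
Their magnitudes are: 1.414, 1.414, 1, 1, 3.606, 3.606.
Zeros with |z| < R = 2.5: (1 + 1i), (1 - 1i), -1, 1.
Count = 4.
By the argument principle, (1/2πi) ∮_{|z|=R} p'(z)/p(z) dz equals exactly this count.

Number of zeros inside |z| < 2.5: 4.


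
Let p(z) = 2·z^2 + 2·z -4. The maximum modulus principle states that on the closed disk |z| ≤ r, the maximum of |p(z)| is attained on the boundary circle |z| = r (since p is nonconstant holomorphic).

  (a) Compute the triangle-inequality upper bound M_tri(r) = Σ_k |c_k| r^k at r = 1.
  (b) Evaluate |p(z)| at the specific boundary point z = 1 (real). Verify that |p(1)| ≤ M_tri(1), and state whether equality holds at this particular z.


Coefficients: c_0 = -4, c_1 = 2, c_2 = 2. Radius r = 1.
Part (a). Triangle bound: M_tri(r) = Σ_k |c_k| r^k
  = |-4|·1^0 + |2|·1^1 + |2|·1^2
  = 4 + 2 + 2 = 8.
This bounds M(r) := max_{|z|=r} |p(z)| from above; equality holds iff all terms c_k z^k can be made to align in phase at a single z on |z|=r.
Part (b). At z = 1 (real, on the circle |z| = r):
  p(1) = (-4)·1^0 + (2)·1^1 + (2)·1^2 = 0.
  |p(1)| = 0.
Check: |p(1)| = 0 ≤ 8 = M_tri(1). ✓ Equality does not hold at z = 1 (the coefficients have mixed signs, so the terms do not all align in phase there).

M_tri(1) = 8; |p(1)| = 0; equality at z=1: no.


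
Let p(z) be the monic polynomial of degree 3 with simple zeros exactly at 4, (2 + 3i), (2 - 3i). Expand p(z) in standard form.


The polynomial is p(z) = ∏_{α ∈ S} (z − α), where S = {4, (2 + 3i), (2 - 3i)}.
Expanding the product yields: p(z) = z^3 -8·z^2 + 29·z -52.
Note conjugate pairs combine to real quadratics: (z − (2+3i))(z − (2−3i)) = z² − 4z + 13.
The resulting polynomial has degree 3 and real coefficients as required.

p(z) = z^3 -8·z^2 + 29·z -52.


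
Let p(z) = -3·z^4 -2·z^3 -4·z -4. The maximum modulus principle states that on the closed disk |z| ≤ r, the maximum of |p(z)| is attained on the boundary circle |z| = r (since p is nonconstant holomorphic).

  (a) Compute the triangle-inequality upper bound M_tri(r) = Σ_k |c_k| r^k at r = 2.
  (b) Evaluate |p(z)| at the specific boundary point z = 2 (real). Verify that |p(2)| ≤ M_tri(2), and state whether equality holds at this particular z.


Coefficients: c_0 = -4, c_1 = -4, c_2 = 0, c_3 = -2, c_4 = -3. Radius r = 2.
Part (a). Triangle bound: M_tri(r) = Σ_k |c_k| r^k
  = |-4|·2^0 + |-4|·2^1 + |0|·2^2 + |-2|·2^3 + |-3|·2^4
  = 4 + 8 + 0 + 16 + 48 = 76.
This bounds M(r) := max_{|z|=r} |p(z)| from above; equality holds iff all terms c_k z^k can be made to align in phase at a single z on |z|=r.
Part (b). At z = 2 (real, on the circle |z| = r):
  p(2) = (-4)·2^0 + (-4)·2^1 + (0)·2^2 + (-2)·2^3 + (-3)·2^4 = -76.
  |p(2)| = 76.
Since all nonzero coefficients share the same sign, |p(2)| = 76 = M_tri(2); the triangle bound is attained at z = 2, so in fact M(r) = 76.

M_tri(2) = 76; |p(2)| = 76; equality at z=2: yes.


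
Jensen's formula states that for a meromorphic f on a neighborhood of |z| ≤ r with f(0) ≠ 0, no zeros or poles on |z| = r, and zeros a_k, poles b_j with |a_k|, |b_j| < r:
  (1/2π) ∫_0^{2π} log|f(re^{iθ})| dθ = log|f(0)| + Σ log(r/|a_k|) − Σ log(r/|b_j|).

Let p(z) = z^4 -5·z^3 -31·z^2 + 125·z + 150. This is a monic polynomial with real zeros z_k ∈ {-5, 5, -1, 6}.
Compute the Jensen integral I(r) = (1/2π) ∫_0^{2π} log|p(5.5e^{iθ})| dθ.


Zeros: -5, -1, 5, 6; r = 5.5.
Inside |z| < r: -5, -1, 5. Outside (|z| ≥ r): 6.
p(0) = 150, so log|p(0)| = log(150) = 5.0106.
Apply Jensen: I(r) = log|p(0)| + Σ_k log(r/|z_k|), summed over zeros inside |z| < r.
  log(r/|z_k|) for z_k = -5: log(5.5/5) = 0.0953
  log(r/|z_k|) for z_k = 5: log(5.5/5) = 0.0953
  log(r/|z_k|) for z_k = -1: log(5.5/1) = 1.7047
  Outside zeros (6) contribute nothing to the Jensen sum.
Sum over inside zeros: 1.8954.
I(r) = log|p(0)| + (inside sum) = 5.0106 + 1.8954 = 6.9060.
Note: since some zeros are outside |z| ≤ r, the simplified n·log(r) form does NOT apply — only the inside zeros contribute.

I(r) ≈ 6.9060.


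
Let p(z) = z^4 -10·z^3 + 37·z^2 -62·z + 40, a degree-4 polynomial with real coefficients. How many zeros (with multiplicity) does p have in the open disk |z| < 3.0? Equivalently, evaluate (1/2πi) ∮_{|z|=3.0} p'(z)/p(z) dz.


The zeros of p are: 2, (2 + 1i), (2 - 1i), 4.
Their magnitudes are: 2, 2.236, 2.236, 4.
Zeros with |z| < R = 3.0: 2, (2 + 1i), (2 - 1i).
Count = 3.
By the argument principle, (1/2πi) ∮_{|z|=R} p'(z)/p(z) dz equals exactly this count.

Number of zeros inside |z| < 3.0: 3.


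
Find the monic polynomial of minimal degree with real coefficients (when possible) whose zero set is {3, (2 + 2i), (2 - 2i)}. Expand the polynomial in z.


The polynomial is p(z) = ∏_{α ∈ S} (z − α), where S = {3, (2 + 2i), (2 - 2i)}.
Expanding the product yields: p(z) = z^3 -7·z^2 + 20·z -24.
Note conjugate pairs combine to real quadratics: (z − (2+2i))(z − (2−2i)) = z² − 4z + 8.
The resulting polynomial has degree 3 and real coefficients as required.

p(z) = z^3 -7·z^2 + 20·z -24.


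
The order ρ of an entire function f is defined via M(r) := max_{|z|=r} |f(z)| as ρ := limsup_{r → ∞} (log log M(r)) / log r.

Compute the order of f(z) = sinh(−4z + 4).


sinh(w) is a linear combination of e^{iw} and e^{−iw} (or e^w, e^{−w} in the hyperbolic case), so |sinh(w)| ≤ e^{|w|}. With w = −4z + 4, |w| ≤ 4|z| + 4 = 4r + 4 on |z| = r, giving M(r) ≤ e^{4r + 4}, so ρ ≤ 1. On a suitable ray (z = it for sin/cos; z = t for sinh/cosh, t real → ∞), |sinh(−4z + 4)| grows like e^{4|t|}/2, so ρ ≥ 1. Hence ρ = 1.
Therefore ρ = 1.

Order ρ = 1.


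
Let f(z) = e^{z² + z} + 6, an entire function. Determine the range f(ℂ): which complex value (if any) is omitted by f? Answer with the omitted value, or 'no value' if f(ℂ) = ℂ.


Little Picard bounds the complement of f(ℂ) to at most one point.
The exponent g(z) = z² + z is a nonconstant polynomial, hence surjective onto ℂ. So e^{g(z)} takes every value in {e^w : w ∈ ℂ} = ℂ ∖ {0}. Adding 6 shifts the range to ℂ ∖ {6}. f omits exactly 6.

Omitted value: 6.


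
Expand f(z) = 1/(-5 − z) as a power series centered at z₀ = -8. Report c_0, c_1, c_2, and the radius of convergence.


Let w = z − z₀, so z = z₀ + w.
Then -5 − z = -5 − (z₀ + w) = (-5 − z₀) − w = 3 − w.
f(z) = 1/(3 − w) = (1/(3)) · 1/(1 − w/(3)) = Σ_{n≥0} w^n / (3)^(n+1).
So c_n = 1/(3)^(n+1):
  c_0 = 1/(3)^1 = 1/3.
  c_1 = 1/(3)^2 = 1/9.
  c_2 = 1/(3)^3 = 1/27.
The series is valid for |w/d| < 1, i.e. |z − z₀| < |d|.
Radius of convergence: R = |-5 − z₀| = |3| = 3 (distance from z₀ to the singularity z = -5).

c_0 = 1/3, c_1 = 1/9, c_2 = 1/27; R = 3.


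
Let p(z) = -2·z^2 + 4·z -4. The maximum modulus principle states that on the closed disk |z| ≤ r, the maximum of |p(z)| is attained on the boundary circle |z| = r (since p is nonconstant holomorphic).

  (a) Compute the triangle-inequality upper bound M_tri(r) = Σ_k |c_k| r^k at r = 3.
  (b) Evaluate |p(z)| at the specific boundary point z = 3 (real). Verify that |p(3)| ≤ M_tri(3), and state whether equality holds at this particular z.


Coefficients: c_0 = -4, c_1 = 4, c_2 = -2. Radius r = 3.
Part (a). Triangle bound: M_tri(r) = Σ_k |c_k| r^k
  = |-4|·3^0 + |4|·3^1 + |-2|·3^2
  = 4 + 12 + 18 = 34.
This bounds M(r) := max_{|z|=r} |p(z)| from above; equality holds iff all terms c_k z^k can be made to align in phase at a single z on |z|=r.
Part (b). At z = 3 (real, on the circle |z| = r):
  p(3) = (-4)·3^0 + (4)·3^1 + (-2)·3^2 = -10.
  |p(3)| = 10.
Check: |p(3)| = 10 ≤ 34 = M_tri(3). ✓ Equality does not hold at z = 3 (the coefficients have mixed signs, so the terms do not all align in phase there).

M_tri(3) = 34; |p(3)| = 10; equality at z=3: no.


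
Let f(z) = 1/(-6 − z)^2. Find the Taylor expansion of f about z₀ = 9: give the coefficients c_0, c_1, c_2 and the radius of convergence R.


Let w = z − z₀, so z = z₀ + w.
Then -6 − z = -6 − (z₀ + w) = (-6 − z₀) − w = -15 − w.
f(z) = 1/(-15 − w)^2 = (1/(-15)^2) · (1 − w/(-15))^{−2}.
By the binomial series (1−u)^{−2} = Σ_{n≥0} C(n+1, 1) u^n for |u|<1, with u = w/(-15):
  c_n = C(n+1, 1) / (-15)^(n+2).
  c_0 = 1/(-15)^2 = 1/225.
  c_1 = 2/(-15)^3 = -2/3375.
  c_2 = 3/(-15)^4 = 1/16875.
The series is valid for |w/d| < 1, i.e. |z − z₀| < |d|.
Radius of convergence: R = |-6 − z₀| = |-15| = 15 (distance from z₀ to the singularity z = -6).

c_0 = 1/225, c_1 = -2/3375, c_2 = 1/16875; R = 15.


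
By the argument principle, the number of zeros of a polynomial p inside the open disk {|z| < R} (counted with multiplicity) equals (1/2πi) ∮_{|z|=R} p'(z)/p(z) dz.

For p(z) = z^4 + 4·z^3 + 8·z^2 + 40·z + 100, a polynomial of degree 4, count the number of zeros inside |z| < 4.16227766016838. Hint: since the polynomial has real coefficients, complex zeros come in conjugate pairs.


The zeros of p are: (-3 + 1i), (-3 - 1i), (1 + 3i), (1 - 3i).
Their magnitudes are: 3.162, 3.162, 3.162, 3.162.
Zeros with |z| < R = 4.16227766016838: (-3 + 1i), (-3 - 1i), (1 + 3i), (1 - 3i).
Count = 4.
By the argument principle, (1/2πi) ∮_{|z|=R} p'(z)/p(z) dz equals exactly this count.

Number of zeros inside |z| < 4.16227766016838: 4.


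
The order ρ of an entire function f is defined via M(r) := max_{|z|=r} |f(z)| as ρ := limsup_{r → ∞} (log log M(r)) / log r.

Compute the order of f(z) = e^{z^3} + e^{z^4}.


Each summand is entire of order 3 and 4 respectively (as in the single-exponential case). The order of a sum is at most the max of the orders, so ρ ≤ 4. For the lower bound: on |z|=r choose arg z so that 1z^4 is real positive; then |e^{1z^4}| = e^{1r^4} while |e^{1z^3}| ≤ e^{1r^3} = o(e^{1r^4}). So |f| ≥ e^{1r^4}(1 − o(1)) and ρ ≥ 4. Hence ρ = max(3, 4) = 4.
Therefore ρ = 4.

Order ρ = 4.


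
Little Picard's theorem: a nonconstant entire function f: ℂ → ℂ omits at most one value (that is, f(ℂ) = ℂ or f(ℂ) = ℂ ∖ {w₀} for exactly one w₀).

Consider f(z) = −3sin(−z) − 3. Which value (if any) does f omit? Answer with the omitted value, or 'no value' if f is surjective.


Little Picard bounds the complement of f(ℂ) to at most one point.
sin is entire and surjective onto ℂ: for every w ∈ ℂ, sin(ζ) = w has a solution ζ ∈ ℂ (e.g., via the complex inverse arcsin). With ζ = −z this gives z = ζ/(-1). Then -3·sin(−z) takes every value in -3·ℂ = ℂ, and adding -3 is a bijection of ℂ. So f is surjective and omits no value. (Note: only on the real line is sin bounded by [−1, 1].)

Omitted value: no value.


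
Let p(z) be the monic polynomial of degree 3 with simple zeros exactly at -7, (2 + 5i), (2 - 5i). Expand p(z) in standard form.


The polynomial is p(z) = ∏_{α ∈ S} (z − α), where S = {-7, (2 + 5i), (2 - 5i)}.
Expanding the product yields: p(z) = z^3 + 3·z^2 + z + 203.
Note conjugate pairs combine to real quadratics: (z − (2+5i))(z − (2−5i)) = z² − 4z + 29.
The resulting polynomial has degree 3 and real coefficients as required.

p(z) = z^3 + 3·z^2 + z + 203.


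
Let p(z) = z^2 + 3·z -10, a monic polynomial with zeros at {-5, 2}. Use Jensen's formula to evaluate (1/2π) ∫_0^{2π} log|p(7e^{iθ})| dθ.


Zeros: -5, 2; r = 7.
Inside |z| < r: -5, 2. Outside (|z| ≥ r): ∅.
p(0) = -10, so log|p(0)| = log(10) = 2.3026.
Apply Jensen: I(r) = log|p(0)| + Σ_k log(r/|z_k|), summed over zeros inside |z| < r.
  log(r/|z_k|) for z_k = -5: log(7/5) = 0.3365
  log(r/|z_k|) for z_k = 2: log(7/2) = 1.2528
Sum over inside zeros: 1.5892.
I(r) = log|p(0)| + (inside sum) = 2.3026 + 1.5892 = 3.8918.
Closed form (all zeros inside, monic): I(r) = n·log(r) = 2·log(7) = 3.8918. ✓

I(r) ≈ 3.8918.


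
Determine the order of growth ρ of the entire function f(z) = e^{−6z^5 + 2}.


|e^{−6z^5 + 2}| = e^{Re(-6·z^5) + 2} ≤ e^{6|z|^5 + 2} = e^{6r^5 + 2} on |z| = r, so ρ ≤ 5. Choosing z on |z|=r so that -6·z^5 is real positive (always possible by picking arg z appropriately) gives |f(z)| = e^{6r^5 + 2}, matching the bound. The additive constant 2 does not affect log log M(r) ~ 5·log r. Hence ρ = 5.
Therefore ρ = 5.

Order ρ = 5.


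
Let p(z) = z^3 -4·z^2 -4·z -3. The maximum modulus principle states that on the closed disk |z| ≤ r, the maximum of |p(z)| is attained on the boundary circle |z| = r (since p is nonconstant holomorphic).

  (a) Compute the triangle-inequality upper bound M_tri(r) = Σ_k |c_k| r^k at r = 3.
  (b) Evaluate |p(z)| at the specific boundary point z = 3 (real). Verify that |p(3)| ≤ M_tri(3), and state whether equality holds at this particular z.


Coefficients: c_0 = -3, c_1 = -4, c_2 = -4, c_3 = 1. Radius r = 3.
Part (a). Triangle bound: M_tri(r) = Σ_k |c_k| r^k
  = |-3|·3^0 + |-4|·3^1 + |-4|·3^2 + |1|·3^3
  = 3 + 12 + 36 + 27 = 78.
This bounds M(r) := max_{|z|=r} |p(z)| from above; equality holds iff all terms c_k z^k can be made to align in phase at a single z on |z|=r.
Part (b). At z = 3 (real, on the circle |z| = r):
  p(3) = (-3)·3^0 + (-4)·3^1 + (-4)·3^2 + (1)·3^3 = -24.
  |p(3)| = 24.
Check: |p(3)| = 24 ≤ 78 = M_tri(3). ✓ Equality does not hold at z = 3 (the coefficients have mixed signs, so the terms do not all align in phase there).

M_tri(3) = 78; |p(3)| = 24; equality at z=3: no.


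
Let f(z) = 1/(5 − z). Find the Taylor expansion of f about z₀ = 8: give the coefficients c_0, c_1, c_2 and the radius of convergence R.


Let w = z − z₀, so z = z₀ + w.
Then 5 − z = 5 − (z₀ + w) = (5 − z₀) − w = -3 − w.
f(z) = 1/(-3 − w) = (1/(-3)) · 1/(1 − w/(-3)) = Σ_{n≥0} w^n / (-3)^(n+1).
So c_n = 1/(-3)^(n+1):
  c_0 = 1/(-3)^1 = -1/3.
  c_1 = 1/(-3)^2 = 1/9.
  c_2 = 1/(-3)^3 = -1/27.
The series is valid for |w/d| < 1, i.e. |z − z₀| < |d|.
Radius of convergence: R = |5 − z₀| = |-3| = 3 (distance from z₀ to the singularity z = 5).

c_0 = -1/3, c_1 = 1/9, c_2 = -1/27; R = 3.


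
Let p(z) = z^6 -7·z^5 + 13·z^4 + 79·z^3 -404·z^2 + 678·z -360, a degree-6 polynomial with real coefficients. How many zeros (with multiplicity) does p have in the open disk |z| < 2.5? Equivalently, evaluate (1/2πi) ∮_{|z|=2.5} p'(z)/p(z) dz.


The zeros of p are: (2 + 1i), (2 - 1i), -4, 1, (3 + 3i), (3 - 3i).
Their magnitudes are: 2.236, 2.236, 4, 1, 4.243, 4.243.
Zeros with |z| < R = 2.5: (2 + 1i), (2 - 1i), 1.
Count = 3.
By the argument principle, (1/2πi) ∮_{|z|=R} p'(z)/p(z) dz equals exactly this count.

Number of zeros inside |z| < 2.5: 3.


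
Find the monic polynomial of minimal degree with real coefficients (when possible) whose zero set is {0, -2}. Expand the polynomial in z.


The polynomial is p(z) = ∏_{α ∈ S} (z − α), where S = {0, -2}.
Expanding the product yields: p(z) = z^2 + 2·z.
The resulting polynomial has degree 2 and real coefficients as required.

p(z) = z^2 + 2·z.


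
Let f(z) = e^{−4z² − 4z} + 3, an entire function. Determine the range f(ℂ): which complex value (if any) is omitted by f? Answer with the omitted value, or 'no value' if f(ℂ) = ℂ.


Little Picard bounds the complement of f(ℂ) to at most one point.
The exponent g(z) = −4z² − 4z is a nonconstant polynomial, hence surjective onto ℂ. So e^{g(z)} takes every value in {e^w : w ∈ ℂ} = ℂ ∖ {0}. Adding 3 shifts the range to ℂ ∖ {3}. f omits exactly 3.

Omitted value: 3.


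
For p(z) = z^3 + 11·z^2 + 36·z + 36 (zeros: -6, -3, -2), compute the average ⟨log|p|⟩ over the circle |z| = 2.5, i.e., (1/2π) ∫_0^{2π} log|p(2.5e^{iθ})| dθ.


Zeros: -6, -3, -2; r = 2.5.
Inside |z| < r: -2. Outside (|z| ≥ r): -6, -3.
p(0) = 36, so log|p(0)| = log(36) = 3.5835.
Apply Jensen: I(r) = log|p(0)| + Σ_k log(r/|z_k|), summed over zeros inside |z| < r.
  log(r/|z_k|) for z_k = -2: log(2.5/2) = 0.2231
  Outside zeros (-6, -3) contribute nothing to the Jensen sum.
Sum over inside zeros: 0.2231.
I(r) = log|p(0)| + (inside sum) = 3.5835 + 0.2231 = 3.8067.
Note: since some zeros are outside |z| ≤ r, the simplified n·log(r) form does NOT apply — only the inside zeros contribute.

I(r) ≈ 3.8067.


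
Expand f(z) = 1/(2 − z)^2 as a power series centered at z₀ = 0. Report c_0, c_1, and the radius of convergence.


Let w = z − z₀, so z = z₀ + w.
Then 2 − z = 2 − (z₀ + w) = (2 − z₀) − w = 2 − w.
f(z) = 1/(2 − w)^2 = (1/(2)^2) · (1 − w/(2))^{−2}.
By the binomial series (1−u)^{−2} = Σ_{n≥0} C(n+1, 1) u^n for |u|<1, with u = w/(2):
  c_n = C(n+1, 1) / (2)^(n+2).
  c_0 = 1/(2)^2 = 1/4.
  c_1 = 2/(2)^3 = 1/4.
The series is valid for |w/d| < 1, i.e. |z − z₀| < |d|.
Radius of convergence: R = |2 − z₀| = |2| = 2 (distance from z₀ to the singularity z = 2).

c_0 = 1/4, c_1 = 1/4; R = 2.


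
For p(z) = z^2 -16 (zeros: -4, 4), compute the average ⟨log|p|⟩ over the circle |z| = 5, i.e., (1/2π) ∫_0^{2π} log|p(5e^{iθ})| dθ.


Zeros: -4, 4; r = 5.
Inside |z| < r: -4, 4. Outside (|z| ≥ r): ∅.
p(0) = -16, so log|p(0)| = log(16) = 2.7726.
Apply Jensen: I(r) = log|p(0)| + Σ_k log(r/|z_k|), summed over zeros inside |z| < r.
  log(r/|z_k|) for z_k = -4: log(5/4) = 0.2231
  log(r/|z_k|) for z_k = 4: log(5/4) = 0.2231
Sum over inside zeros: 0.4463.
I(r) = log|p(0)| + (inside sum) = 2.7726 + 0.4463 = 3.2189.
Closed form (all zeros inside, monic): I(r) = n·log(r) = 2·log(5) = 3.2189. ✓

I(r) ≈ 3.2189.


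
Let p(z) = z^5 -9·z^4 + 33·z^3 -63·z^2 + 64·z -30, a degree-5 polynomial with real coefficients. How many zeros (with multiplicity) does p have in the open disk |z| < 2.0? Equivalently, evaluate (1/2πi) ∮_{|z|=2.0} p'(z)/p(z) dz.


The zeros of p are: 3, (1 + 1i), (1 - 1i), (2 + 1i), (2 - 1i).
Their magnitudes are: 3, 1.414, 1.414, 2.236, 2.236.
Zeros with |z| < R = 2.0: (1 + 1i), (1 - 1i).
Count = 2.
By the argument principle, (1/2πi) ∮_{|z|=R} p'(z)/p(z) dz equals exactly this count.

Number of zeros inside |z| < 2.0: 2.


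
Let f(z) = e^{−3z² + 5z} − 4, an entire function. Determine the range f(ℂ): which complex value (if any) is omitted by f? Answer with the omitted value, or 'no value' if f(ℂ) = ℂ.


Little Picard bounds the complement of f(ℂ) to at most one point.
The exponent g(z) = −3z² + 5z is a nonconstant polynomial, hence surjective onto ℂ. So e^{g(z)} takes every value in {e^w : w ∈ ℂ} = ℂ ∖ {0}. Adding -4 shifts the range to ℂ ∖ {-4}. f omits exactly -4.

Omitted value: -4.


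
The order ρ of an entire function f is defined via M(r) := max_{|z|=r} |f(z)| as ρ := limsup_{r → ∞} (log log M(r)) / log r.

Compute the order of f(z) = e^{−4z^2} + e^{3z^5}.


Each summand is entire of order 2 and 5 respectively (as in the single-exponential case). The order of a sum is at most the max of the orders, so ρ ≤ 5. For the lower bound: on |z|=r choose arg z so that 3z^5 is real positive; then |e^{3z^5}| = e^{3r^5} while |e^{-4z^2}| ≤ e^{4r^2} = o(e^{3r^5}). So |f| ≥ e^{3r^5}(1 − o(1)) and ρ ≥ 5. Hence ρ = max(2, 5) = 5.
Therefore ρ = 5.

Order ρ = 5.


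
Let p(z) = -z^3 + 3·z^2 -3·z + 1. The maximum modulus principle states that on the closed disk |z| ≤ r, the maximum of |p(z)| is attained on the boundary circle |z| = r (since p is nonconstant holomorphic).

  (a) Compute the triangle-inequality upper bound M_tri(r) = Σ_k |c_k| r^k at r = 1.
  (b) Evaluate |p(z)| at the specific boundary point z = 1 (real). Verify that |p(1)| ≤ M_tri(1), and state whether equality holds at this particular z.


Coefficients: c_0 = 1, c_1 = -3, c_2 = 3, c_3 = -1. Radius r = 1.
Part (a). Triangle bound: M_tri(r) = Σ_k |c_k| r^k
  = |1|·1^0 + |-3|·1^1 + |3|·1^2 + |-1|·1^3
  = 1 + 3 + 3 + 1 = 8.
This bounds M(r) := max_{|z|=r} |p(z)| from above; equality holds iff all terms c_k z^k can be made to align in phase at a single z on |z|=r.
Part (b). At z = 1 (real, on the circle |z| = r):
  p(1) = (1)·1^0 + (-3)·1^1 + (3)·1^2 + (-1)·1^3 = 0.
  |p(1)| = 0.
Check: |p(1)| = 0 ≤ 8 = M_tri(1). ✓ Equality does not hold at z = 1 (the coefficients have mixed signs, so the terms do not all align in phase there).

M_tri(1) = 8; |p(1)| = 0; equality at z=1: no.


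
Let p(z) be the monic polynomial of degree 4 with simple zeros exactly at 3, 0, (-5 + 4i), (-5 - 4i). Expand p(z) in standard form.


The polynomial is p(z) = ∏_{α ∈ S} (z − α), where S = {3, 0, (-5 + 4i), (-5 - 4i)}.
Expanding the product yields: p(z) = z^4 + 7·z^3 + 11·z^2 -123·z.
Note conjugate pairs combine to real quadratics: (z − (-5+4i))(z − (-5−4i)) = z² + 10z + 41.
The resulting polynomial has degree 4 and real coefficients as required.

p(z) = z^4 + 7·z^3 + 11·z^2 -123·z.


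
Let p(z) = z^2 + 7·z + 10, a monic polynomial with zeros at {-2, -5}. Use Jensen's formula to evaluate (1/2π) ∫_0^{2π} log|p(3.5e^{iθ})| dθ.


Zeros: -5, -2; r = 3.5.
Inside |z| < r: -2. Outside (|z| ≥ r): -5.
p(0) = 10, so log|p(0)| = log(10) = 2.3026.
Apply Jensen: I(r) = log|p(0)| + Σ_k log(r/|z_k|), summed over zeros inside |z| < r.
  log(r/|z_k|) for z_k = -2: log(3.5/2) = 0.5596
  Outside zeros (-5) contribute nothing to the Jensen sum.
Sum over inside zeros: 0.5596.
I(r) = log|p(0)| + (inside sum) = 2.3026 + 0.5596 = 2.8622.
Note: since some zeros are outside |z| ≤ r, the simplified n·log(r) form does NOT apply — only the inside zeros contribute.

I(r) ≈ 2.8622.


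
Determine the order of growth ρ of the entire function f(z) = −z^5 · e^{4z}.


M(r) = max_{|z|=r} |-1|·|z|^5·|e^{4z}| = 1·r^5 · e^{4r^1} (the factors attain their maxima compatibly on |z|=r). Then log M(r) = log 1 + 5·log r + 4r^1, dominated by the last term, so log log M(r) ~ 1·log r. The polynomial factor -1z^5 contributes only a log r term and does not affect the order. ρ = 1.
Therefore ρ = 1.

Order ρ = 1.


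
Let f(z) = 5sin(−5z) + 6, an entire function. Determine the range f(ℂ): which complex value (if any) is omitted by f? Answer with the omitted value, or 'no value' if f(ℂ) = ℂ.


Little Picard bounds the complement of f(ℂ) to at most one point.
sin is entire and surjective onto ℂ: for every w ∈ ℂ, sin(ζ) = w has a solution ζ ∈ ℂ (e.g., via the complex inverse arcsin). With ζ = −5z this gives z = ζ/(-5). Then 5·sin(−5z) takes every value in 5·ℂ = ℂ, and adding 6 is a bijection of ℂ. So f is surjective and omits no value. (Note: only on the real line is sin bounded by [−1, 1].)

Omitted value: no value.


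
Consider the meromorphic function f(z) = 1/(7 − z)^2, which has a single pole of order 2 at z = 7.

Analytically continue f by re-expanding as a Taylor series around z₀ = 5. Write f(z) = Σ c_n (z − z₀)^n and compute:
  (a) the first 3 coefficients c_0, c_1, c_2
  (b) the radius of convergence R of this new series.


Let w = z − z₀, so z = z₀ + w.
Then 7 − z = 7 − (z₀ + w) = (7 − z₀) − w = 2 − w.
f(z) = 1/(2 − w)^2 = (1/(2)^2) · (1 − w/(2))^{−2}.
By the binomial series (1−u)^{−2} = Σ_{n≥0} C(n+1, 1) u^n for |u|<1, with u = w/(2):
  c_n = C(n+1, 1) / (2)^(n+2).
  c_0 = 1/(2)^2 = 1/4.
  c_1 = 2/(2)^3 = 1/4.
  c_2 = 3/(2)^4 = 3/16.
The series is valid for |w/d| < 1, i.e. |z − z₀| < |d|.
Radius of convergence: R = |7 − z₀| = |2| = 2 (distance from z₀ to the singularity z = 7).

c_0 = 1/4, c_1 = 1/4, c_2 = 3/16; R = 2.


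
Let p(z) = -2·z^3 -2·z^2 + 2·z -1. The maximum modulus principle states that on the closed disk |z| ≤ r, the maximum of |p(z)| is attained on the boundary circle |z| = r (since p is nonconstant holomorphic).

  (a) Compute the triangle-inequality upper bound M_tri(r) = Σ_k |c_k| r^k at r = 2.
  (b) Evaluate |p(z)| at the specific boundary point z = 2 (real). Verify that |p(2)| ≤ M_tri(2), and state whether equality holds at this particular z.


Coefficients: c_0 = -1, c_1 = 2, c_2 = -2, c_3 = -2. Radius r = 2.
Part (a). Triangle bound: M_tri(r) = Σ_k |c_k| r^k
  = |-1|·2^0 + |2|·2^1 + |-2|·2^2 + |-2|·2^3
  = 1 + 4 + 8 + 16 = 29.
This bounds M(r) := max_{|z|=r} |p(z)| from above; equality holds iff all terms c_k z^k can be made to align in phase at a single z on |z|=r.
Part (b). At z = 2 (real, on the circle |z| = r):
  p(2) = (-1)·2^0 + (2)·2^1 + (-2)·2^2 + (-2)·2^3 = -21.
  |p(2)| = 21.
Check: |p(2)| = 21 ≤ 29 = M_tri(2). ✓ Equality does not hold at z = 2 (the coefficients have mixed signs, so the terms do not all align in phase there).

M_tri(2) = 29; |p(2)| = 21; equality at z=2: no.


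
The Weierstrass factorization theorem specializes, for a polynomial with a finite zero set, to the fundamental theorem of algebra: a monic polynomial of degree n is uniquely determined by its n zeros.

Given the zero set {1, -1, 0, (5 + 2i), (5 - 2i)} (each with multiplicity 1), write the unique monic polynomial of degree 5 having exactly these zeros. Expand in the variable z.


The polynomial is p(z) = ∏_{α ∈ S} (z − α), where S = {1, -1, 0, (5 + 2i), (5 - 2i)}.
Expanding the product yields: p(z) = z^5 -10·z^4 + 28·z^3 + 10·z^2 -29·z.
Note conjugate pairs combine to real quadratics: (z − (5+2i))(z − (5−2i)) = z² − 10z + 29.
The resulting polynomial has degree 5 and real coefficients as required.

p(z) = z^5 -10·z^4 + 28·z^3 + 10·z^2 -29·z.


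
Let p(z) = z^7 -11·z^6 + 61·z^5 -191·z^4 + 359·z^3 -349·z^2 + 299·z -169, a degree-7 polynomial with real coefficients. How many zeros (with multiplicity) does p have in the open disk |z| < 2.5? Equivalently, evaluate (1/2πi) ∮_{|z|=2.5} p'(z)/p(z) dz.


The zeros of p are: (2 + 3i), (2 - 3i), 1, (0 + 1i), (0 - 1i), (3 + 2i), (3 - 2i).
Their magnitudes are: 3.606, 3.606, 1, 1, 1, 3.606, 3.606.
Zeros with |z| < R = 2.5: 1, (0 + 1i), (0 - 1i).
Count = 3.
By the argument principle, (1/2πi) ∮_{|z|=R} p'(z)/p(z) dz equals exactly this count.

Number of zeros inside |z| < 2.5: 3.


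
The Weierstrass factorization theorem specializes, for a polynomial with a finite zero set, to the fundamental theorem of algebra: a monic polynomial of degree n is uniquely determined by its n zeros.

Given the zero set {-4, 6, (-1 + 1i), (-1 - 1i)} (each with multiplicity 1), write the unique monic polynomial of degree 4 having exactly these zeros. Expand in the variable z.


The polynomial is p(z) = ∏_{α ∈ S} (z − α), where S = {-4, 6, (-1 + 1i), (-1 - 1i)}.
Expanding the product yields: p(z) = z^4 -26·z^2 -52·z -48.
Note conjugate pairs combine to real quadratics: (z − (-1+1i))(z − (-1−1i)) = z² + 2z + 2.
The resulting polynomial has degree 4 and real coefficients as required.

p(z) = z^4 -26·z^2 -52·z -48.


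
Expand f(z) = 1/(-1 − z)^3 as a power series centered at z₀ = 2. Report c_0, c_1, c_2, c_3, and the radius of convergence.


Let w = z − z₀, so z = z₀ + w.
Then -1 − z = -1 − (z₀ + w) = (-1 − z₀) − w = -3 − w.
f(z) = 1/(-3 − w)^3 = (1/(-3)^3) · (1 − w/(-3))^{−3}.
By the binomial series (1−u)^{−3} = Σ_{n≥0} C(n+2, 2) u^n for |u|<1, with u = w/(-3):
  c_n = C(n+2, 2) / (-3)^(n+3).
  c_0 = 1/(-3)^3 = -1/27.
  c_1 = 3/(-3)^4 = 1/27.
  c_2 = 6/(-3)^5 = -2/81.
  c_3 = 10/(-3)^6 = 10/729.
The series is valid for |w/d| < 1, i.e. |z − z₀| < |d|.
Radius of convergence: R = |-1 − z₀| = |-3| = 3 (distance from z₀ to the singularity z = -1).

c_0 = -1/27, c_1 = 1/27, c_2 = -2/81, c_3 = 10/729; R = 3.
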